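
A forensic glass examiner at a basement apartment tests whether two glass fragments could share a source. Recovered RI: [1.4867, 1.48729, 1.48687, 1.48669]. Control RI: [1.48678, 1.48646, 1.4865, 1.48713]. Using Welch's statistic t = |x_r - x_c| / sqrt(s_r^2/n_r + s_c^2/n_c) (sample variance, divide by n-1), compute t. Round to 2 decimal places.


Welch's t-criterion for glass RI comparison:
Recovered mean = sum / n_r = 5.94755 / 4 = 1.4868875
Control mean = sum / n_c = 5.94687 / 4 = 1.4867175
Recovered sample variance s_r^2 = 7.8825e-08
Control sample variance s_c^2 = 9.58917e-08
Welch SE (unpooled) = sqrt(s_r^2/n_r + s_c^2/n_c) = sqrt(1.97063e-08 + 2.39729e-08) = sqrt(4.36792e-08) = 0.000208996
|mean_r - mean_c| = 0.00017
t = 0.00017 / 0.000208996 = 0.81

0.81


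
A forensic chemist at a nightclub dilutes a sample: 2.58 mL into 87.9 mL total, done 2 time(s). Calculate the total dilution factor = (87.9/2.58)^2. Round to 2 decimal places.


Dilution factor calculation:
Single dilution = V_total / V_sample = 87.9 / 2.58 ≈ 34.069767
Number of dilutions = 2
Total DF = (87.9 / 2.58)^2 (full precision, rounded at the end) = 1160.75

1160.75


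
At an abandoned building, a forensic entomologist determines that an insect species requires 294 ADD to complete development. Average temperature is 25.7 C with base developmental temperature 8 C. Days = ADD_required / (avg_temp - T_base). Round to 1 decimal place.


Insect development time:
Effective temperature = avg_temp - T_base = 25.7 - 8 = 17.7 C
Days = ADD / effective_temp = 294 / 17.7 = 16.6 days

16.6


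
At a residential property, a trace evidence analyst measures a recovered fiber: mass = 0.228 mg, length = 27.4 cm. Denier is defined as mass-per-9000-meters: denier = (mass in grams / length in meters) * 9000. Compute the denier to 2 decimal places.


Denier calculation:
Mass in grams = 0.228 mg / 1000 = 0.000228 g
Length in meters = 27.4 cm / 100 = 0.274 m
Linear density = mass / length = 0.000228 / 0.274 = 0.00083212 g/m
Denier = (g/m) * 9000 = 0.00083212 * 9000 = 7.49

7.49


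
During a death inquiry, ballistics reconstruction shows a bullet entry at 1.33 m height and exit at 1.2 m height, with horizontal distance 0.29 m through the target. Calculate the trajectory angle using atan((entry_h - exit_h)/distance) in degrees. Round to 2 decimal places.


Bullet trajectory angle:
Height difference = 1.33 - 1.2 = 0.13 m
angle = atan(0.13 / 0.29)
angle = atan(0.448276)
angle = 24.15 degrees

24.15


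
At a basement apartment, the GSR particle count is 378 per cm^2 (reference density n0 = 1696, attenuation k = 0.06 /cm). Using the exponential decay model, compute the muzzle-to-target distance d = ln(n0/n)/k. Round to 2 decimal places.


GSR distance calculation:
n0/n = 1696 / 378 = 4.486772
ln(n0/n) = 1.501134
d = 1.501134 / 0.06 = 25.02 cm

25.02


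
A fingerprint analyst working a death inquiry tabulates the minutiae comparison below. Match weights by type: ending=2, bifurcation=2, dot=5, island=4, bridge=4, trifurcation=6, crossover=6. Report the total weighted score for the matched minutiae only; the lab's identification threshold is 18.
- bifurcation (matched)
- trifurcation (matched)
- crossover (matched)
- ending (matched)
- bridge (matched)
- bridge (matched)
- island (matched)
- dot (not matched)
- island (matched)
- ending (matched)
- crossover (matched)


Weighted minutiae match score:
  bifurcation: matched, +2 (running total 2)
  trifurcation: matched, +6 (running total 8)
  crossover: matched, +6 (running total 14)
  ending: matched, +2 (running total 16)
  bridge: matched, +4 (running total 20)
  bridge: matched, +4 (running total 24)
  island: matched, +4 (running total 28)
  dot: not matched, +0
  island: matched, +4 (running total 32)
  ending: matched, +2 (running total 34)
  crossover: matched, +6 (running total 40)
Total score = 40
Threshold = 18; verdict = identification

40


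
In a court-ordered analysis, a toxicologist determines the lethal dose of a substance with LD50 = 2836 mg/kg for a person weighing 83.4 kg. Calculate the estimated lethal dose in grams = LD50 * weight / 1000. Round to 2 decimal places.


Lethal dose calculation:
Lethal dose = LD50 * body_weight / 1000
= 2836 * 83.4 / 1000
= 236522.4 / 1000
= 236.52 g

236.52


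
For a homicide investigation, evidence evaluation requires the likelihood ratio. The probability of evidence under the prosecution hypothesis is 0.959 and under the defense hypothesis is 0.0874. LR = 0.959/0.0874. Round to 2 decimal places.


Likelihood ratio calculation:
LR = P(E|Hp) / P(E|Hd)
LR = 0.959 / 0.0874
LR = 10.97

10.97


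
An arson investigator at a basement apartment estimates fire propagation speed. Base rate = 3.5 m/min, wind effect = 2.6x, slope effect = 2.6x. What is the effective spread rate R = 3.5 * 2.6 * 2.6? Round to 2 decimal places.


Fire spread rate calculation:
R = R0 * wind_factor * slope_factor
= 3.5 * 2.6 * 2.6
= 9.1 * 2.6
= 23.66 m/min

23.66


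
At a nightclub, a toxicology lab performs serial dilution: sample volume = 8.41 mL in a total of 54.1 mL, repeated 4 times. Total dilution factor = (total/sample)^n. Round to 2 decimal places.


Dilution factor calculation:
Single dilution = V_total / V_sample = 54.1 / 8.41 ≈ 6.432818
Number of dilutions = 4
Total DF = (54.1 / 8.41)^4 (full precision, rounded at the end) = 1712.40

1712.40


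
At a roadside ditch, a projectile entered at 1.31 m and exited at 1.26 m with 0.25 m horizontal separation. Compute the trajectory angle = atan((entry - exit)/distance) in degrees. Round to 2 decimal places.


Bullet trajectory angle:
Height difference = 1.31 - 1.26 = 0.05 m
angle = atan(0.05 / 0.25)
angle = atan(0.2)
angle = 11.31 degrees

11.31


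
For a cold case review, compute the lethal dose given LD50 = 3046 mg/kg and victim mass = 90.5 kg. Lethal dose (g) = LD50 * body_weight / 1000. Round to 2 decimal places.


Lethal dose calculation:
Lethal dose = LD50 * body_weight / 1000
= 3046 * 90.5 / 1000
= 275663 / 1000
= 275.66 g

275.66


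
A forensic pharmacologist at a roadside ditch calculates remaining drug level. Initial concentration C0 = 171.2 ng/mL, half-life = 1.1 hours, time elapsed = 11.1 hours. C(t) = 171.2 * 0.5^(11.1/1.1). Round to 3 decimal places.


Drug concentration decay:
Number of half-lives = t / t_half = 11.1 / 1.1 = 10.090909
Decay factor = 0.5^10.090909 = 0.00091692
C(t) = 171.2 * 0.00091692 = 0.157 ng/mL

0.157


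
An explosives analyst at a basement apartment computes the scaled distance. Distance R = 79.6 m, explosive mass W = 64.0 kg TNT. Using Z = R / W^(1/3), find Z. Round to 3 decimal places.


Scaled distance calculation:
W^(1/3) = 64.0^(1/3) = 4
Z = R / W^(1/3) = 79.6 / 4
Z = 19.900 m/kg^(1/3)

19.900


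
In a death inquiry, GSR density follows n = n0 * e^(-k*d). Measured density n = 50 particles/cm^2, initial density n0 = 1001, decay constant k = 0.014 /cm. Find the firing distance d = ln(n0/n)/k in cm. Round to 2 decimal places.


GSR distance calculation:
n0/n = 1001 / 50 = 20.02
ln(n0/n) = 2.996732
d = 2.996732 / 0.014 = 214.05 cm

214.05


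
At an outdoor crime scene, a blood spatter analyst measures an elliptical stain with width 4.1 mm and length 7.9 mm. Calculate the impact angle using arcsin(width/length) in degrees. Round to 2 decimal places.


Blood spatter impact angle calculation:
width / length = 4.1 / 7.9 = 0.518987
angle = arcsin(0.518987)
angle = 31.26 degrees

31.26


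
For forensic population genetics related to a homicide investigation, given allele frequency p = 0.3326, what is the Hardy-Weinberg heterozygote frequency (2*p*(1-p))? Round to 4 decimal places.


Hardy-Weinberg heterozygote frequency:
q = 1 - p = 1 - 0.3326 = 0.6674
2pq = 2 * 0.3326 * 0.6674 = 0.4440

0.4440


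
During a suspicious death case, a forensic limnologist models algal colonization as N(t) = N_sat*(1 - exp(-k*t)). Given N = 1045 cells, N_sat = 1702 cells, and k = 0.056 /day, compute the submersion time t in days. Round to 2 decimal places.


PMSI from diatom colonization curve:
N / N_sat = 1045 / 1702 = 0.613984
1 - N/N_sat = 0.386016
ln(1 - N/N_sat) = -0.951876
t = -ln(1 - N/N_sat) / k = -(-0.951876) / 0.056 = 17.00 days

17.00


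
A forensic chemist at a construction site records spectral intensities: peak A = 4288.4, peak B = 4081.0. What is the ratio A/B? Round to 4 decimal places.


Spectral peak ratio:
Peak A = 4288.4 counts
Peak B = 4081.0 counts
Ratio = 4288.4 / 4081.0 = 1.0508

1.0508


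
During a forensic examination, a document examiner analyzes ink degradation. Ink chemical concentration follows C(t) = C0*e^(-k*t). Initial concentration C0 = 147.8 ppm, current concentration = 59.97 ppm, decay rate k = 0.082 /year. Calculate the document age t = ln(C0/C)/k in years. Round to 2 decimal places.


Document age estimation:
C0/C = 147.8 / 59.97 = 2.464566
ln(C0/C) = 0.902016
t = 0.902016 / 0.082 = 11.00 years

11.00


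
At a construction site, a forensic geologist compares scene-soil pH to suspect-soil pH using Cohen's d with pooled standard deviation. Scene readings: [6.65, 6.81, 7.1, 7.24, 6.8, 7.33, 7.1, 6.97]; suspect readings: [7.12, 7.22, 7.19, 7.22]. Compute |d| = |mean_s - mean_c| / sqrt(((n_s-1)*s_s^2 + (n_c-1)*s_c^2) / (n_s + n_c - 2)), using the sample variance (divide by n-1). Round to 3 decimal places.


Pooled-variance Cohen's d for soil pH comparison:
Scene mean = 56 / 8 = 7
Suspect mean = 28.75 / 4 = 7.1875
Scene sample variance s_s^2 = 0.055143
Suspect sample variance s_c^2 = 0.002225
Pooled variance = ((n_s-1)*s_s^2 + (n_c-1)*s_c^2) / (n_s + n_c - 2) = 0.039267
Pooled SD = sqrt(0.039267) = 0.198159
Mean difference = -0.1875
|d| = |-0.1875| / 0.198159 = 0.946

0.946


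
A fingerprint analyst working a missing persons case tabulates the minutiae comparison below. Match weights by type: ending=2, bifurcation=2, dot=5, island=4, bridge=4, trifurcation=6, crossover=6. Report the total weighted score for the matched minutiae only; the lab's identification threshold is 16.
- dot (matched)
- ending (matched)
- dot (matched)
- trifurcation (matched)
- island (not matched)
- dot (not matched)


Weighted minutiae match score:
  dot: matched, +5 (running total 5)
  ending: matched, +2 (running total 7)
  dot: matched, +5 (running total 12)
  trifurcation: matched, +6 (running total 18)
  island: not matched, +0
  dot: not matched, +0
Total score = 18
Threshold = 16; verdict = identification

18


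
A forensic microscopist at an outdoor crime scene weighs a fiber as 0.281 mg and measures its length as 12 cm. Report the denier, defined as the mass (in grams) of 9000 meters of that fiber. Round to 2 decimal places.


Denier calculation:
Mass in grams = 0.281 mg / 1000 = 0.000281 g
Length in meters = 12 cm / 100 = 0.12 m
Linear density = mass / length = 0.000281 / 0.12 = 0.00234167 g/m
Denier = (g/m) * 9000 = 0.00234167 * 9000 = 21.08

21.08


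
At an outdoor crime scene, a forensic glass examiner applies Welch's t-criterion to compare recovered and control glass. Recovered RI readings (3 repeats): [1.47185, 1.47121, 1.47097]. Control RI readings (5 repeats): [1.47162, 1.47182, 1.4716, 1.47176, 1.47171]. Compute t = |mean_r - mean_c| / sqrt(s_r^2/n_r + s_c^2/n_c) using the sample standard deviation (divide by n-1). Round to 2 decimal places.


Welch's t-criterion for glass RI comparison:
Recovered mean = sum / n_r = 4.41403 / 3 = 1.4713433
Control mean = sum / n_c = 7.35851 / 5 = 1.471702
Recovered sample variance s_r^2 = 2.06933e-07
Control sample variance s_c^2 = 8.62e-09
Welch SE (unpooled) = sqrt(s_r^2/n_r + s_c^2/n_c) = sqrt(6.89778e-08 + 1.724e-09) = sqrt(7.07018e-08) = 0.000265898
|mean_r - mean_c| = 0.000358667
t = 0.000358667 / 0.000265898 = 1.35

1.35


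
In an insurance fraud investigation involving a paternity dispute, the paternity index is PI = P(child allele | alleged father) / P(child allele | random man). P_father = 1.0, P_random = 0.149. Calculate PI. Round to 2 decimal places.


Paternity Index calculation:
PI = P(allele|father) / P(allele|random)
PI = 1.0 / 0.149
PI = 6.71

6.71


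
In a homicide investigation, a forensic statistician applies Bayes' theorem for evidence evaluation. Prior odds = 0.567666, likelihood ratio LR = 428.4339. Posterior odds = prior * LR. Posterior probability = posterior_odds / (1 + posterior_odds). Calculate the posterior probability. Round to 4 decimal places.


Bayesian evidence evaluation:
Posterior odds = prior_odds * LR = 0.567666 * 428.4339 = 243.2074
Posterior probability = posterior_odds / (1 + posterior_odds)
= 243.2074 / (1 + 243.2074)
= 243.2074 / 244.2074
= 0.9959

0.9959


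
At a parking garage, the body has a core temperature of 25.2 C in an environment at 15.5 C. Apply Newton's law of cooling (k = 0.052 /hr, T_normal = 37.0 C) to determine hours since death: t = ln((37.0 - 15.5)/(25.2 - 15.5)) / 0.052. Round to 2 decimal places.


Using Newton's law of cooling:
t = ln((T_normal - T_ambient) / (T_body - T_ambient)) / k
T_normal - T_ambient = 21.5
T_body - T_ambient = 9.7
Ratio = 2.216495
ln(ratio) = 0.795927
t = 0.795927 / 0.052 = 15.31 hours

15.31


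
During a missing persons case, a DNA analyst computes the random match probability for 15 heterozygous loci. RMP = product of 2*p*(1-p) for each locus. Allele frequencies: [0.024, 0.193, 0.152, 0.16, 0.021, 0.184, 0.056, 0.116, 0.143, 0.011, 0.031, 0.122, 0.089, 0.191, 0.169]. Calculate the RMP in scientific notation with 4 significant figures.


Computing RMP for 15 loci:
Locus 1: 2 * 0.024 * 0.976 = 0.046848
Locus 2: 2 * 0.193 * 0.807 = 0.311502
Locus 3: 2 * 0.152 * 0.848 = 0.257792
Locus 4: 2 * 0.16 * 0.84 = 0.2688
Locus 5: 2 * 0.021 * 0.979 = 0.041118
Locus 6: 2 * 0.184 * 0.816 = 0.300288
Locus 7: 2 * 0.056 * 0.944 = 0.105728
Locus 8: 2 * 0.116 * 0.884 = 0.205088
Locus 9: 2 * 0.143 * 0.857 = 0.245102
Locus 10: 2 * 0.011 * 0.989 = 0.021758
Locus 11: 2 * 0.031 * 0.969 = 0.060078
Locus 12: 2 * 0.122 * 0.878 = 0.214232
Locus 13: 2 * 0.089 * 0.911 = 0.162158
Locus 14: 2 * 0.191 * 0.809 = 0.309038
Locus 15: 2 * 0.169 * 0.831 = 0.280878
RMP = 2.616e-13

2.616e-13


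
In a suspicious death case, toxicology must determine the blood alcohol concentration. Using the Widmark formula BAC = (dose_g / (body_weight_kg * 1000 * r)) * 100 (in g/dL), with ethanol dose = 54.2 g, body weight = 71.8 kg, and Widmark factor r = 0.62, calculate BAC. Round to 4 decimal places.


Applying the Widmark formula:
BAC = (dose_g / (body_wt * 1000 * r)) * 100
Denominator = 71.8 * 1000 * 0.62 = 44516
BAC = (54.2 / 44516) * 100
BAC = 0.1218 g/dL

0.1218


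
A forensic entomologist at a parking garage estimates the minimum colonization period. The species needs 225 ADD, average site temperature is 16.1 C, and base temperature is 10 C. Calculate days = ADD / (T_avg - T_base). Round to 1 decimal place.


Insect development time:
Effective temperature = avg_temp - T_base = 16.1 - 10 = 6.1 C
Days = ADD / effective_temp = 225 / 6.1 = 36.9 days

36.9


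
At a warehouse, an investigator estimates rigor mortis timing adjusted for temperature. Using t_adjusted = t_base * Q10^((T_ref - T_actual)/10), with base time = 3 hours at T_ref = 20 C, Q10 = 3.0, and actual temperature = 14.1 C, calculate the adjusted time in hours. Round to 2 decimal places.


Rigor mortis time adjustment:
Exponent = (T_ref - T_actual) / 10 = (20 - 14.1) / 10 = 0.59
Q10 factor = 3.0^0.59 = 1.91206
t_adjusted = 3 * 1.91206 = 5.74 hours

5.74


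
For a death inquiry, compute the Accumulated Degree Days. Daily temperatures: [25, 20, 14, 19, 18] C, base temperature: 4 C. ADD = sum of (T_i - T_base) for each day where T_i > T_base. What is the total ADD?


Computing ADD day by day:
Day 1: max(0, 25 - 4) = 21
Day 2: max(0, 20 - 4) = 16
Day 3: max(0, 14 - 4) = 10
Day 4: max(0, 19 - 4) = 15
Day 5: max(0, 18 - 4) = 14
Total ADD = 76

76


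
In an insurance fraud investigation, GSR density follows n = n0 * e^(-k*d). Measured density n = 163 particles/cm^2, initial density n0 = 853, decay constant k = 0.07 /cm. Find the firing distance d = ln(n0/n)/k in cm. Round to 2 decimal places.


GSR distance calculation:
n0/n = 853 / 163 = 5.233129
ln(n0/n) = 1.655009
d = 1.655009 / 0.07 = 23.64 cm

23.64


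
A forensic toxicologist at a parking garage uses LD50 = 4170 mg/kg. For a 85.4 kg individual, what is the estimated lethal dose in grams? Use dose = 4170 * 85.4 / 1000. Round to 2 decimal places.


Lethal dose calculation:
Lethal dose = LD50 * body_weight / 1000
= 4170 * 85.4 / 1000
= 356118 / 1000
= 356.12 g

356.12


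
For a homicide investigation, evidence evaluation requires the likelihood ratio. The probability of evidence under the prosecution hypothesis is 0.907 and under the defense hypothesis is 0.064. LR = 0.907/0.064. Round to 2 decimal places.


Likelihood ratio calculation:
LR = P(E|Hp) / P(E|Hd)
LR = 0.907 / 0.064
LR = 14.17

14.17


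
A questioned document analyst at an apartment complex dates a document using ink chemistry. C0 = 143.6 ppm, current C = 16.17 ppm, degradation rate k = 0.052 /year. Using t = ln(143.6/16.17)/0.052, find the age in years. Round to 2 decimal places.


Document age estimation:
C0/C = 143.6 / 16.17 = 8.880643
ln(C0/C) = 2.183874
t = 2.183874 / 0.052 = 42.00 years

42.00


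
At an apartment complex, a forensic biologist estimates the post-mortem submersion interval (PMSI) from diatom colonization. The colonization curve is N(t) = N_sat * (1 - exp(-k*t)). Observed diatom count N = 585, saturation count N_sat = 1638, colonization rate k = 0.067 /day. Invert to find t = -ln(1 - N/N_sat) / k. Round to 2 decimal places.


PMSI from diatom colonization curve:
N / N_sat = 585 / 1638 = 0.357143
1 - N/N_sat = 0.642857
ln(1 - N/N_sat) = -0.441833
t = -ln(1 - N/N_sat) / k = -(-0.441833) / 0.067 = 6.59 days

6.59


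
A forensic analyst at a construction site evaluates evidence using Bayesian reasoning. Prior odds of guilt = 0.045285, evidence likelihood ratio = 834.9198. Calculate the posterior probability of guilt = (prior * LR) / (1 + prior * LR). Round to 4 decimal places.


Bayesian evidence evaluation:
Posterior odds = prior_odds * LR = 0.045285 * 834.9198 = 37.80934
Posterior probability = posterior_odds / (1 + posterior_odds)
= 37.80934 / (1 + 37.80934)
= 37.80934 / 38.80934
= 0.9742

0.9742


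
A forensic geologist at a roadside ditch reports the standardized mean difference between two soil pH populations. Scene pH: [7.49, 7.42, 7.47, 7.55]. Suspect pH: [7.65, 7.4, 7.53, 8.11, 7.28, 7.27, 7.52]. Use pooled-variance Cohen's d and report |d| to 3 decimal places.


Pooled-variance Cohen's d for soil pH comparison:
Scene mean = 29.93 / 4 = 7.4825
Suspect mean = 52.76 / 7 = 7.537143
Scene sample variance s_s^2 = 0.002892
Suspect sample variance s_c^2 = 0.082924
Pooled variance = ((n_s-1)*s_s^2 + (n_c-1)*s_c^2) / (n_s + n_c - 2) = 0.056246
Pooled SD = sqrt(0.056246) = 0.237162
Mean difference = -0.054643
|d| = |-0.054643| / 0.237162 = 0.230

0.230


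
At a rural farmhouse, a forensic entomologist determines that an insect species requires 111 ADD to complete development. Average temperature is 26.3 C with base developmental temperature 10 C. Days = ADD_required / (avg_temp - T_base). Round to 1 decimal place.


Insect development time:
Effective temperature = avg_temp - T_base = 26.3 - 10 = 16.3 C
Days = ADD / effective_temp = 111 / 16.3 = 6.8 days

6.8


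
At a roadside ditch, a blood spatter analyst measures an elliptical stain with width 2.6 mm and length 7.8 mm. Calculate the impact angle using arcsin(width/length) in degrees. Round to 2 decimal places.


Blood spatter impact angle calculation:
width / length = 2.6 / 7.8 = 0.333333
angle = arcsin(0.333333)
angle = 19.47 degrees

19.47


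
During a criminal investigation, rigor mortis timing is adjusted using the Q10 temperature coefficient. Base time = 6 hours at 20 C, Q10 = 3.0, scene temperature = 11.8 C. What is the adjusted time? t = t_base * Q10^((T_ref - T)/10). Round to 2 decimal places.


Rigor mortis time adjustment:
Exponent = (T_ref - T_actual) / 10 = (20 - 11.8) / 10 = 0.82
Q10 factor = 3.0^0.82 = 2.46172
t_adjusted = 6 * 2.46172 = 14.77 hours

14.77


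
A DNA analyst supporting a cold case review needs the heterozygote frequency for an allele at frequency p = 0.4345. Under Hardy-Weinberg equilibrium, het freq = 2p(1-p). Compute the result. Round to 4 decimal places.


Hardy-Weinberg heterozygote frequency:
q = 1 - p = 1 - 0.4345 = 0.5655
2pq = 2 * 0.4345 * 0.5655 = 0.4914

0.4914


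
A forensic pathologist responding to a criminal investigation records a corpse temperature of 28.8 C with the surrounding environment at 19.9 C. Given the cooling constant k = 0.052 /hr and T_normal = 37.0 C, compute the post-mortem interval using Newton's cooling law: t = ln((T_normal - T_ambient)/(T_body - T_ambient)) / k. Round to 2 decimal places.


Using Newton's law of cooling:
t = ln((T_normal - T_ambient) / (T_body - T_ambient)) / k
T_normal - T_ambient = 17.1
T_body - T_ambient = 8.9
Ratio = 1.921348
ln(ratio) = 0.653027
t = 0.653027 / 0.052 = 12.56 hours

12.56


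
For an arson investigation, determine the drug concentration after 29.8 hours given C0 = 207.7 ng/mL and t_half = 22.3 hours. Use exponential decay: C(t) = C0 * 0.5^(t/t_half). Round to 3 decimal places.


Drug concentration decay:
Number of half-lives = t / t_half = 29.8 / 22.3 = 1.336323
Decay factor = 0.5^1.336323 = 0.39602873
C(t) = 207.7 * 0.39602873 = 82.255 ng/mL

82.255


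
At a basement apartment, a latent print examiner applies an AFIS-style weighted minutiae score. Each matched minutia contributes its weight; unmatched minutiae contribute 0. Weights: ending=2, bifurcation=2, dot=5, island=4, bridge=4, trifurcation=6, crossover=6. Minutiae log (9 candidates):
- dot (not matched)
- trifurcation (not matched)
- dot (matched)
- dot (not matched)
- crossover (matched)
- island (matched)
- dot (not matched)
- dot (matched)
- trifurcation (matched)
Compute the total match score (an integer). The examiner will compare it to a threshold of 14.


Weighted minutiae match score:
  dot: not matched, +0
  trifurcation: not matched, +0
  dot: matched, +5 (running total 5)
  dot: not matched, +0
  crossover: matched, +6 (running total 11)
  island: matched, +4 (running total 15)
  dot: not matched, +0
  dot: matched, +5 (running total 20)
  trifurcation: matched, +6 (running total 26)
Total score = 26
Threshold = 14; verdict = identification

26


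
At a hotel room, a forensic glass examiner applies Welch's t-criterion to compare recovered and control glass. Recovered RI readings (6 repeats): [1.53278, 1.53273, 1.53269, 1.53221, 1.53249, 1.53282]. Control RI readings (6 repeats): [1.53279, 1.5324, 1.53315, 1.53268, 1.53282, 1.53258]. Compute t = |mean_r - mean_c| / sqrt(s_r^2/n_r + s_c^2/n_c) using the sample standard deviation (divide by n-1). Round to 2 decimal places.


Welch's t-criterion for glass RI comparison:
Recovered mean = sum / n_r = 9.19572 / 6 = 1.53262
Control mean = sum / n_c = 9.19642 / 6 = 1.5327367
Recovered sample variance s_r^2 = 5.352e-08
Control sample variance s_c^2 = 6.43467e-08
Welch SE (unpooled) = sqrt(s_r^2/n_r + s_c^2/n_c) = sqrt(8.92e-09 + 1.07244e-08) = sqrt(1.96444e-08) = 0.000140158
|mean_r - mean_c| = 0.000116667
t = 0.000116667 / 0.000140158 = 0.83

0.83


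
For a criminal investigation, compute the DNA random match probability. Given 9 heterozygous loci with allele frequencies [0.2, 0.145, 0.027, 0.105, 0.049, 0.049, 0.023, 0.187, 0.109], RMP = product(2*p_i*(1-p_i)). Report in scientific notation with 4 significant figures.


Computing RMP for 9 loci:
Locus 1: 2 * 0.2 * 0.8 = 0.32
Locus 2: 2 * 0.145 * 0.855 = 0.24795
Locus 3: 2 * 0.027 * 0.973 = 0.052542
Locus 4: 2 * 0.105 * 0.895 = 0.18795
Locus 5: 2 * 0.049 * 0.951 = 0.093198
Locus 6: 2 * 0.049 * 0.951 = 0.093198
Locus 7: 2 * 0.023 * 0.977 = 0.044942
Locus 8: 2 * 0.187 * 0.813 = 0.304062
Locus 9: 2 * 0.109 * 0.891 = 0.194238
RMP = 1.806e-08

1.806e-08


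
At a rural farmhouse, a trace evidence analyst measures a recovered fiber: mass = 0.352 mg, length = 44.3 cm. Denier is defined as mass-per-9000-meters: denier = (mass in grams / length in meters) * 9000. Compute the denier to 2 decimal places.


Denier calculation:
Mass in grams = 0.352 mg / 1000 = 0.000352 g
Length in meters = 44.3 cm / 100 = 0.443 m
Linear density = mass / length = 0.000352 / 0.443 = 0.00079458 g/m
Denier = (g/m) * 9000 = 0.00079458 * 9000 = 7.15

7.15


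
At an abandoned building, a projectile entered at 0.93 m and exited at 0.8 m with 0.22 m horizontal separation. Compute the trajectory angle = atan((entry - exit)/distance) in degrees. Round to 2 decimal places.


Bullet trajectory angle:
Height difference = 0.93 - 0.8 = 0.13 m
angle = atan(0.13 / 0.22)
angle = atan(0.590909)
angle = 30.58 degrees

30.58


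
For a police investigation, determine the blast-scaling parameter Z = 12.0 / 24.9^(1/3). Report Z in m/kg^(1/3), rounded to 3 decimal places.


Scaled distance calculation:
W^(1/3) = 24.9^(1/3) = 2.920114
Z = R / W^(1/3) = 12.0 / 2.920114
Z = 4.109 m/kg^(1/3)

4.109


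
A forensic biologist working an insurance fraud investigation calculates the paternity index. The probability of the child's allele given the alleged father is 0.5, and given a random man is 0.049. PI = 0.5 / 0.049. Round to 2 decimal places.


Paternity Index calculation:
PI = P(allele|father) / P(allele|random)
PI = 0.5 / 0.049
PI = 10.20

10.20


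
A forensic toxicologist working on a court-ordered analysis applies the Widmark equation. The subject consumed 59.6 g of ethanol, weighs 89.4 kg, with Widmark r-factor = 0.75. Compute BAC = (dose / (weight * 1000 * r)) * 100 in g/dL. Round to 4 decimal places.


Applying the Widmark formula:
BAC = (dose_g / (body_wt * 1000 * r)) * 100
Denominator = 89.4 * 1000 * 0.75 = 67050
BAC = (59.6 / 67050) * 100
BAC = 0.0889 g/dL

0.0889


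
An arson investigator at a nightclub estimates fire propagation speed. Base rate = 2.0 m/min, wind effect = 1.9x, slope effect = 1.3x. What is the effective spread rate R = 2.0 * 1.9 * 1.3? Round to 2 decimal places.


Fire spread rate calculation:
R = R0 * wind_factor * slope_factor
= 2.0 * 1.9 * 1.3
= 3.8 * 1.3
= 4.94 m/min

4.94


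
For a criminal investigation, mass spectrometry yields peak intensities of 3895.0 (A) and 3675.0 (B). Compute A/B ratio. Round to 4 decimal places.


Spectral peak ratio:
Peak A = 3895.0 counts
Peak B = 3675.0 counts
Ratio = 3895.0 / 3675.0 = 1.0599

1.0599


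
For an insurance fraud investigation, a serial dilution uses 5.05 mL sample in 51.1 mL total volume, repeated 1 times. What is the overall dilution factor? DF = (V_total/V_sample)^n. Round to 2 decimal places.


Dilution factor calculation:
Single dilution = V_total / V_sample = 51.1 / 5.05 ≈ 10.118812
Number of dilutions = 1
Total DF = (51.1 / 5.05)^1 (full precision, rounded at the end) = 10.12

10.12


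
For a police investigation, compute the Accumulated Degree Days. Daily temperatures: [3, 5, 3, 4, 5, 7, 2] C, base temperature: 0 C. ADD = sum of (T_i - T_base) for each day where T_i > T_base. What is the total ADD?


Computing ADD day by day:
Day 1: max(0, 3 - 0) = 3
Day 2: max(0, 5 - 0) = 5
Day 3: max(0, 3 - 0) = 3
Day 4: max(0, 4 - 0) = 4
Day 5: max(0, 5 - 0) = 5
Day 6: max(0, 7 - 0) = 7
Day 7: max(0, 2 - 0) = 2
Total ADD = 29

29


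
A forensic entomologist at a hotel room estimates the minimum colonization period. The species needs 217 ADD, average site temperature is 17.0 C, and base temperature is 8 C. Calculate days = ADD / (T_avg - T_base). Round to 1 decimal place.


Insect development time:
Effective temperature = avg_temp - T_base = 17.0 - 8 = 9.0 C
Days = ADD / effective_temp = 217 / 9.0 = 24.1 days

24.1


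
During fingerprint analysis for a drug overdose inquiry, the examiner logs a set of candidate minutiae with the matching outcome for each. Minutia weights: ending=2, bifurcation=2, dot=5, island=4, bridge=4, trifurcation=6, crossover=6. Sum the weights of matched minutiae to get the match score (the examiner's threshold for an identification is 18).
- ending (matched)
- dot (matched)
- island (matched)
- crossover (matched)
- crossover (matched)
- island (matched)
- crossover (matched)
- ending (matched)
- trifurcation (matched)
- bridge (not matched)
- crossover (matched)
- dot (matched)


Weighted minutiae match score:
  ending: matched, +2 (running total 2)
  dot: matched, +5 (running total 7)
  island: matched, +4 (running total 11)
  crossover: matched, +6 (running total 17)
  crossover: matched, +6 (running total 23)
  island: matched, +4 (running total 27)
  crossover: matched, +6 (running total 33)
  ending: matched, +2 (running total 35)
  trifurcation: matched, +6 (running total 41)
  bridge: not matched, +0
  crossover: matched, +6 (running total 47)
  dot: matched, +5 (running total 52)
Total score = 52
Threshold = 18; verdict = identification

52


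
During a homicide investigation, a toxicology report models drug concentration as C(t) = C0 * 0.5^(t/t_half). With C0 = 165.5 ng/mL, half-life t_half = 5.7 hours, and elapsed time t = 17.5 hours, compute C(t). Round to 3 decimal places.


Drug concentration decay:
Number of half-lives = t / t_half = 17.5 / 5.7 = 3.070175
Decay factor = 0.5^3.070175 = 0.11906531
C(t) = 165.5 * 0.11906531 = 19.705 ng/mL

19.705


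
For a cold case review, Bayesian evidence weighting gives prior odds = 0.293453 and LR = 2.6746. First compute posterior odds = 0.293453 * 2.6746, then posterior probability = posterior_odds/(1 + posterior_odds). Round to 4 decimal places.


Bayesian evidence evaluation:
Posterior odds = prior_odds * LR = 0.293453 * 2.6746 = 0.7848694
Posterior probability = posterior_odds / (1 + posterior_odds)
= 0.7848694 / (1 + 0.7848694)
= 0.7848694 / 1.7848694
= 0.4397

0.4397


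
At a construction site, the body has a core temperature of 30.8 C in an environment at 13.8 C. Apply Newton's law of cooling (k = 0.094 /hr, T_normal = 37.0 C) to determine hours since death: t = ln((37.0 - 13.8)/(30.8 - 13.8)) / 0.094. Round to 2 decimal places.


Using Newton's law of cooling:
t = ln((T_normal - T_ambient) / (T_body - T_ambient)) / k
T_normal - T_ambient = 23.2
T_body - T_ambient = 17.0
Ratio = 1.364706
ln(ratio) = 0.310939
t = 0.310939 / 0.094 = 3.31 hours

3.31


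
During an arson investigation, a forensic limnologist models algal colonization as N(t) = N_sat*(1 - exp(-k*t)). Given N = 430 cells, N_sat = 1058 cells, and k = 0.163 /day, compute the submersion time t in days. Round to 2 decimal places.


PMSI from diatom colonization curve:
N / N_sat = 430 / 1058 = 0.406427
1 - N/N_sat = 0.593573
ln(1 - N/N_sat) = -0.521595
t = -ln(1 - N/N_sat) / k = -(-0.521595) / 0.163 = 3.20 days

3.20


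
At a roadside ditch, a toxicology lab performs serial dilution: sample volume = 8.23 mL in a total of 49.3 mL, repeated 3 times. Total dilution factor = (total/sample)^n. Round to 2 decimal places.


Dilution factor calculation:
Single dilution = V_total / V_sample = 49.3 / 8.23 ≈ 5.990279
Number of dilutions = 3
Total DF = (49.3 / 8.23)^3 (full precision, rounded at the end) = 214.95

214.95


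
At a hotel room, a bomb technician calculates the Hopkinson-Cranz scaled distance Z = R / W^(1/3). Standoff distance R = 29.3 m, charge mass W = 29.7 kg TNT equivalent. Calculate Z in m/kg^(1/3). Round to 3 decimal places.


Scaled distance calculation:
W^(1/3) = 29.7^(1/3) = 3.09684
Z = R / W^(1/3) = 29.3 / 3.09684
Z = 9.461 m/kg^(1/3)

9.461


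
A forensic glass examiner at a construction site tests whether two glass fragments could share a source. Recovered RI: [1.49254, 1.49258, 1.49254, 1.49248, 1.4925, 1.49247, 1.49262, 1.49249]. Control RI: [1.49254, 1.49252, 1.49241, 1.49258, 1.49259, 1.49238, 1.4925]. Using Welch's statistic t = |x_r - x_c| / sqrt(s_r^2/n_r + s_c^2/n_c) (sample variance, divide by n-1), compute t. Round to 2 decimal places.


Welch's t-criterion for glass RI comparison:
Recovered mean = sum / n_r = 11.94022 / 8 = 1.4925275
Control mean = sum / n_c = 10.44752 / 7 = 1.4925029
Recovered sample variance s_r^2 = 2.76429e-09
Control sample variance s_c^2 = 6.49048e-09
Welch SE (unpooled) = sqrt(s_r^2/n_r + s_c^2/n_c) = sqrt(3.45536e-10 + 9.27211e-10) = sqrt(1.27275e-09) = 3.56756e-05
|mean_r - mean_c| = 2.46429e-05
t = 2.46429e-05 / 3.56756e-05 = 0.69

0.69


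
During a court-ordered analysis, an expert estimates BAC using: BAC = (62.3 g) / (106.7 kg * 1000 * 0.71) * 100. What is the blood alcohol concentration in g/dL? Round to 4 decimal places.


Applying the Widmark formula:
BAC = (dose_g / (body_wt * 1000 * r)) * 100
Denominator = 106.7 * 1000 * 0.71 = 75757
BAC = (62.3 / 75757) * 100
BAC = 0.0822 g/dL

0.0822


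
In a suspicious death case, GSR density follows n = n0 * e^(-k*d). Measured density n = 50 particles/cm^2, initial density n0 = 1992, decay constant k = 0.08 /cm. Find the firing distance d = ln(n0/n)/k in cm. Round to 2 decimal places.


GSR distance calculation:
n0/n = 1992 / 50 = 39.84
ln(n0/n) = 3.684871
d = 3.684871 / 0.08 = 46.06 cm

46.06


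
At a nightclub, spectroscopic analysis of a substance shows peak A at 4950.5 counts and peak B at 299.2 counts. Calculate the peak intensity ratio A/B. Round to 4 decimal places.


Spectral peak ratio:
Peak A = 4950.5 counts
Peak B = 299.2 counts
Ratio = 4950.5 / 299.2 = 16.5458

16.5458


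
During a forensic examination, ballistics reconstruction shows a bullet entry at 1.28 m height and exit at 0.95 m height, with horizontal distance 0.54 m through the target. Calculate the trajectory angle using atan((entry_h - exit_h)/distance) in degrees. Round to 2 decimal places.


Bullet trajectory angle:
Height difference = 1.28 - 0.95 = 0.33 m
angle = atan(0.33 / 0.54)
angle = atan(0.611111)
angle = 31.43 degrees

31.43


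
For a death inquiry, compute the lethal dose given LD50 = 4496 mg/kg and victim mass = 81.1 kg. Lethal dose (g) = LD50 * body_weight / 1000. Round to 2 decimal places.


Lethal dose calculation:
Lethal dose = LD50 * body_weight / 1000
= 4496 * 81.1 / 1000
= 364625.6 / 1000
= 364.63 g

364.63


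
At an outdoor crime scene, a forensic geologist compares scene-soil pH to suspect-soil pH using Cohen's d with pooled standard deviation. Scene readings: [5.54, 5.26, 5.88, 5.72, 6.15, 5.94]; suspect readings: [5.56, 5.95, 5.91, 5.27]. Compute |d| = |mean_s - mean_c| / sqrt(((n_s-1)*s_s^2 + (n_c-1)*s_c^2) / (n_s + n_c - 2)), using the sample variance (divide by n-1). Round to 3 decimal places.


Pooled-variance Cohen's d for soil pH comparison:
Scene mean = 34.49 / 6 = 5.748333
Suspect mean = 22.69 / 4 = 5.6725
Scene sample variance s_s^2 = 0.099617
Suspect sample variance s_c^2 = 0.102692
Pooled variance = ((n_s-1)*s_s^2 + (n_c-1)*s_c^2) / (n_s + n_c - 2) = 0.10077
Pooled SD = sqrt(0.10077) = 0.317443
Mean difference = 0.075833
|d| = |0.075833| / 0.317443 = 0.239

0.239


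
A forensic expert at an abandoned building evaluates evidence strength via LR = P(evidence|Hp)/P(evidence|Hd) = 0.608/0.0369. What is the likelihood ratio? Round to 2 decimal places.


Likelihood ratio calculation:
LR = P(E|Hp) / P(E|Hd)
LR = 0.608 / 0.0369
LR = 16.48

16.48


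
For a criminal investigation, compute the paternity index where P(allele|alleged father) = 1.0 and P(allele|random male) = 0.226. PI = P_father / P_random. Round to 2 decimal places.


Paternity Index calculation:
PI = P(allele|father) / P(allele|random)
PI = 1.0 / 0.226
PI = 4.42

4.42


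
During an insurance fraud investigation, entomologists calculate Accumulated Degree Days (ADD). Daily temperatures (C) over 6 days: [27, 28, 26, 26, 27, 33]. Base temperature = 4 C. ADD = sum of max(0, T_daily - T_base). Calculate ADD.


Computing ADD day by day:
Day 1: max(0, 27 - 4) = 23
Day 2: max(0, 28 - 4) = 24
Day 3: max(0, 26 - 4) = 22
Day 4: max(0, 26 - 4) = 22
Day 5: max(0, 27 - 4) = 23
Day 6: max(0, 33 - 4) = 29
Total ADD = 143

143


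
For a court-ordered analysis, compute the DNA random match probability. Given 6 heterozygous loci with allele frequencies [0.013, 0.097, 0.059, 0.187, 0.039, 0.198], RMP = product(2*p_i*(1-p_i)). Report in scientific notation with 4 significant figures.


Computing RMP for 6 loci:
Locus 1: 2 * 0.013 * 0.987 = 0.025662
Locus 2: 2 * 0.097 * 0.903 = 0.175182
Locus 3: 2 * 0.059 * 0.941 = 0.111038
Locus 4: 2 * 0.187 * 0.813 = 0.304062
Locus 5: 2 * 0.039 * 0.961 = 0.074958
Locus 6: 2 * 0.198 * 0.802 = 0.317592
RMP = 3.613e-06

3.613e-06


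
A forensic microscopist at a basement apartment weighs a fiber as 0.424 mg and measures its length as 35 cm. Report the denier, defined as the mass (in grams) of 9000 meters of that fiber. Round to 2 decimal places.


Denier calculation:
Mass in grams = 0.424 mg / 1000 = 0.000424 g
Length in meters = 35 cm / 100 = 0.35 m
Linear density = mass / length = 0.000424 / 0.35 = 0.00121143 g/m
Denier = (g/m) * 9000 = 0.00121143 * 9000 = 10.90

10.90


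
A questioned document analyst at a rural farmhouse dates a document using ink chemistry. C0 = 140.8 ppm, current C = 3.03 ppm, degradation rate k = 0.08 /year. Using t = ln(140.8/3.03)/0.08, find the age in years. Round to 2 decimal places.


Document age estimation:
C0/C = 140.8 / 3.03 = 46.468647
ln(C0/C) = 3.838778
t = 3.838778 / 0.08 = 47.98 years

47.98


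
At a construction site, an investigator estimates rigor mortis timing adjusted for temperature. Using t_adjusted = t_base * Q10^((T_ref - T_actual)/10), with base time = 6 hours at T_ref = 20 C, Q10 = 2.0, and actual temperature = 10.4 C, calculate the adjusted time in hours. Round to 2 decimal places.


Rigor mortis time adjustment:
Exponent = (T_ref - T_actual) / 10 = (20 - 10.4) / 10 = 0.96
Q10 factor = 2.0^0.96 = 1.94531
t_adjusted = 6 * 1.94531 = 11.67 hours

11.67


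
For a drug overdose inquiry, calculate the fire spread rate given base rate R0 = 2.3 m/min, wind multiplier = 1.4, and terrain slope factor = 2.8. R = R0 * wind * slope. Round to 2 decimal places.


Fire spread rate calculation:
R = R0 * wind_factor * slope_factor
= 2.3 * 1.4 * 2.8
= 3.22 * 2.8
= 9.02 m/min

9.02


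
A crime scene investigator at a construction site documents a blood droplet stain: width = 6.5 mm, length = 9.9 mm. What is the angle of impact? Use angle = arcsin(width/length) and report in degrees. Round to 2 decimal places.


Blood spatter impact angle calculation:
width / length = 6.5 / 9.9 = 0.656566
angle = arcsin(0.656566)
angle = 41.04 degrees

41.04


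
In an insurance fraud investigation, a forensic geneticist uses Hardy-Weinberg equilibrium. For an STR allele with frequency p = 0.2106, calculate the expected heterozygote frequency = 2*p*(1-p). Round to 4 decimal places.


Hardy-Weinberg heterozygote frequency:
q = 1 - p = 1 - 0.2106 = 0.7894
2pq = 2 * 0.2106 * 0.7894 = 0.3325

0.3325


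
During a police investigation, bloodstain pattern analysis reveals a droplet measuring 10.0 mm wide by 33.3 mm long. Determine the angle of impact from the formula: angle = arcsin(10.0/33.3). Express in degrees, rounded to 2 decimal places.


Blood spatter impact angle calculation:
width / length = 10.0 / 33.3 = 0.3003
angle = arcsin(0.3003)
angle = 17.48 degrees

17.48


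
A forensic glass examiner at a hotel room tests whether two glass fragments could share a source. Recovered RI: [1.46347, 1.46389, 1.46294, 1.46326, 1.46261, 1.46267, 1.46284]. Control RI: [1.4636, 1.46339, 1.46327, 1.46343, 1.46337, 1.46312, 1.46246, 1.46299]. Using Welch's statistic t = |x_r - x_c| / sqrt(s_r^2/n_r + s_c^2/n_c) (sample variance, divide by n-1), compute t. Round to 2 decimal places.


Welch's t-criterion for glass RI comparison:
Recovered mean = sum / n_r = 10.24168 / 7 = 1.4630971
Control mean = sum / n_c = 11.70563 / 8 = 1.4632037
Recovered sample variance s_r^2 = 2.17457e-07
Control sample variance s_c^2 = 1.25827e-07
Welch SE (unpooled) = sqrt(s_r^2/n_r + s_c^2/n_c) = sqrt(3.10653e-08 + 1.57283e-08) = sqrt(4.67936e-08) = 0.000216318
|mean_r - mean_c| = 0.000106607
t = 0.000106607 / 0.000216318 = 0.49

0.49
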